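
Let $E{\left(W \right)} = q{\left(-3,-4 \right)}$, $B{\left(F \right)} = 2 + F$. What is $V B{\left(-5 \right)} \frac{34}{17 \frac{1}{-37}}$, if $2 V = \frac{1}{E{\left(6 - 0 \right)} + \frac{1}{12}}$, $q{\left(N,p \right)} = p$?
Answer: $- \frac{1332}{47} \approx -28.34$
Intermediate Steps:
$E{\left(W \right)} = -4$
$V = - \frac{6}{47}$ ($V = \frac{1}{2 \left(-4 + \frac{1}{12}\right)} = \frac{1}{2 \left(- \frac{47}{12}\right)} = \frac{1}{2} \left(- \frac{12}{47}\right) = - \frac{6}{47} \approx -0.12766$)
$V B{\left(-5 \right)} \frac{34}{17 \frac{1}{-37}} = - \frac{6 \left(2 - 5\right)}{47} \frac{34}{17 \frac{1}{-37}} = \left(- \frac{6}{47}\right) \left(-3\right) \frac{34}{17 \left(- \frac{1}{37}\right)} = \frac{18 \frac{34}{- \frac{17}{37}}}{47} = \frac{18 \cdot 34 \left(- \frac{37}{17}\right)}{47} = \frac{18}{47} \left(-74\right) = - \frac{1332}{47}$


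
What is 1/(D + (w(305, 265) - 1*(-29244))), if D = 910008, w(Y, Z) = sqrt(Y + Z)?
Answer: 156542/147032386489 - sqrt(570)/882194318934 ≈ 1.0647e-6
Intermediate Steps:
1/(D + (w(305, 265) - 1*(-29244))) = 1/(910008 + (sqrt(305 + 265) - 1*(-29244))) = 1/(910008 + (sqrt(570) + 29244)) = 1/(910008 + (29244 + sqrt(570))) = 1/(939252 + sqrt(570))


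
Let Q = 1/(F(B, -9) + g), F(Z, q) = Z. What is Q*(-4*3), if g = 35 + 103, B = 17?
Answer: -12/155 ≈ -0.077419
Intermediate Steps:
g = 138
Q = 1/155 (Q = 1/(17 + 138) = 1/155 ≈ 0.0064516)
Q*(-4*3) = (-4*3)/155 = (1/155)*(-12) = -12/155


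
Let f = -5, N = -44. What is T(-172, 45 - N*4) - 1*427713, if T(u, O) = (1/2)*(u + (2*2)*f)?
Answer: -427809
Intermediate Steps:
T(u, O) = -10 + u/2 (T(u, O) = (1/2)*(u + (2*2)*(-5)) = (1*(½))*(u + 4*(-5)) = (u - 20)/2 = (-20 + u)/2 = -10 + u/2)
T(-172, 45 - N*4) - 1*427713 = (-10 + (½)*(-172)) - 1*427713 = (-10 - 86) - 427713 = -96 - 427713 = -427809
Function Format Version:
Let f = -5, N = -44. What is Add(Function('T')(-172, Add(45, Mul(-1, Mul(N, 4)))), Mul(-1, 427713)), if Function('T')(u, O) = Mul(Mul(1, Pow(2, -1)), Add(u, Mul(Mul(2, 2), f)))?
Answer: -427809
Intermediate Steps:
Function('T')(u, O) = Add(-10, Mul(Rational(1, 2), u)) (Function('T')(u, O) = Mul(Mul(1, Pow(2, -1)), Add(u, Mul(Mul(2, 2), -5))) = Mul(Mul(1, Rational(1, 2)), Add(u, Mul(4, -5))) = Mul(Rational(1, 2), Add(u, -20)) = Mul(Rational(1, 2), Add(-20, u)) = Add(-10, Mul(Rational(1, 2), u)))
Add(Function('T')(-172, Add(45, Mul(-1, Mul(N, 4)))), Mul(-1, 427713)) = Add(Add(-10, Mul(Rational(1, 2), -172)), Mul(-1, 427713)) = Add(Add(-10, -86), -427713) = Add(-96, -427713) = -427809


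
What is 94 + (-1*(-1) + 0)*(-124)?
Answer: -30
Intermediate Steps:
94 + (-1*(-1) + 0)*(-124) = 94 + (1 + 0)*(-124) = 94 + 1*(-124) = 94 - 124 = -30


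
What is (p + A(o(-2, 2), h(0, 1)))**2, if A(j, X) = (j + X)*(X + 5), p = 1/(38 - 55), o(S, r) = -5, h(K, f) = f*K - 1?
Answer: 167281/289 ≈ 578.83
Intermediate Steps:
h(K, f) = -1 + K*f (h(K, f) = K*f - 1 = -1 + K*f)
p = -1/17 (p = 1/(-17) = -1/17 ≈ -0.058824)
A(j, X) = (5 + X)*(X + j) (A(j, X) = (X + j)*(5 + X) = (5 + X)*(X + j))
(p + A(o(-2, 2), h(0, 1)))**2 = (-1/17 + ((-1 + 0*1)**2 + 5*(-1 + 0*1) + 5*(-5) + (-1 + 0*1)*(-5)))**2 = (-1/17 + ((-1 + 0)**2 + 5*(-1 + 0) - 25 + (-1 + 0)*(-5)))**2 = (-1/17 + ((-1)**2 + 5*(-1) - 25 - 1*(-5)))**2 = (-1/17 + (1 - 5 - 25 + 5))**2 = (-1/17 - 24)**2 = (-409/17)**2 = 167281/289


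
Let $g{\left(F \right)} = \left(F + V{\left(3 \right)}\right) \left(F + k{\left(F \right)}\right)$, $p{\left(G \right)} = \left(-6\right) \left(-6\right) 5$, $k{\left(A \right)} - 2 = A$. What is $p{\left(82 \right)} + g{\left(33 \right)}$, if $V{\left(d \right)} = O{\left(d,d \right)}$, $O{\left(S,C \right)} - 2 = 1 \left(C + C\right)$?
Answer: $2968$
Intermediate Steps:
$O{\left(S,C \right)} = 2 + 2 C$ ($O{\left(S,C \right)} = 2 + 1 \left(C + C\right) = 2 + 1 \cdot 2 C = 2 + 2 C$)
$k{\left(A \right)} = 2 + A$
$V{\left(d \right)} = 2 + 2 d$
$p{\left(G \right)} = 180$ ($p{\left(G \right)} = 36 \cdot 5 = 180$)
$g{\left(F \right)} = \left(2 + 2 F\right) \left(8 + F\right)$ ($g{\left(F \right)} = \left(F + \left(2 + 2 \cdot 3\right)\right) \left(F + \left(2 + F\right)\right) = \left(F + \left(2 + 6\right)\right) \left(2 + 2 F\right) = \left(F + 8\right) \left(2 + 2 F\right) = \left(8 + F\right) \left(2 + 2 F\right) = \left(2 + 2 F\right) \left(8 + F\right)$)
$p{\left(82 \right)} + g{\left(33 \right)} = 180 + \left(16 + 2 \cdot 33^{2} + 18 \cdot 33\right) = 180 + \left(16 + 2 \cdot 1089 + 594\right) = 180 + \left(16 + 2178 + 594\right) = 180 + 2788 = 2968$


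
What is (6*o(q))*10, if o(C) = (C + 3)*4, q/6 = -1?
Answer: -720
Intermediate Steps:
q = -6 (q = 6*(-1) = -6)
o(C) = 12 + 4*C (o(C) = (3 + C)*4 = 12 + 4*C)
(6*o(q))*10 = (6*(12 + 4*(-6)))*10 = (6*(12 - 24))*10 = (6*(-12))*10 = -72*10 = -720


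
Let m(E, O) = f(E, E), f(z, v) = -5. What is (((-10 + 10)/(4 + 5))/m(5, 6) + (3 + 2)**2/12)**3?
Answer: 15625/1728 ≈ 9.0423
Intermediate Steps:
m(E, O) = -5
(((-10 + 10)/(4 + 5))/m(5, 6) + (3 + 2)**2/12)**3 = (((-10 + 10)/(4 + 5))/(-5) + (3 + 2)**2/12)**3 = ((0/9)*(-1/5) + 5**2*(1/12))**3 = ((0*(1/9))*(-1/5) + 25*(1/12))**3 = (0*(-1/5) + 25/12)**3 = (0 + 25/12)**3 = (25/12)**3 = 15625/1728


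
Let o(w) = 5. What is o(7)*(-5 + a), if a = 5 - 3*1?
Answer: -15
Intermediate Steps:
a = 2 (a = 5 - 3 = 2)
o(7)*(-5 + a) = 5*(-5 + 2) = 5*(-3) = -15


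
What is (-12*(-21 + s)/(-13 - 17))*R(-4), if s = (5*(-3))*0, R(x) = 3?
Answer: -126/5 ≈ -25.200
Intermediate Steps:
s = 0 (s = -15*0 = 0)
(-12*(-21 + s)/(-13 - 17))*R(-4) = -12*(-21 + 0)/(-13 - 17)*3 = -(-252)/(-30)*3 = -(-252)*(-1)/30*3 = -12*7/10*3 = -42/5*3 = -126/5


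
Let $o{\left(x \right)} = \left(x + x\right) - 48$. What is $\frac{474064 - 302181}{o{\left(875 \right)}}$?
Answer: $\frac{171883}{1702} \approx 100.99$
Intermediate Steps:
$o{\left(x \right)} = -48 + 2 x$ ($o{\left(x \right)} = 2 x - 48 = -48 + 2 x$)
$\frac{474064 - 302181}{o{\left(875 \right)}} = \frac{474064 - 302181}{-48 + 2 \cdot 875} = \frac{171883}{-48 + 1750} = \frac{171883}{1702}$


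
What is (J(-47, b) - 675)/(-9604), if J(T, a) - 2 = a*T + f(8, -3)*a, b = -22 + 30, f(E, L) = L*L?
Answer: 977/9604 ≈ 0.10173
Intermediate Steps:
f(E, L) = L**2
b = 8
J(T, a) = 2 + 9*a + T*a (J(T, a) = 2 + (a*T + (-3)**2*a) = 2 + (T*a + 9*a) = 2 + (9*a + T*a) = 2 + 9*a + T*a)
(J(-47, b) - 675)/(-9604) = ((2 + 9*8 - 47*8) - 675)/(-9604) = ((2 + 72 - 376) - 675)*(-1/9604) = (-302 - 675)*(-1/9604) = -977*(-1/9604) = 977/9604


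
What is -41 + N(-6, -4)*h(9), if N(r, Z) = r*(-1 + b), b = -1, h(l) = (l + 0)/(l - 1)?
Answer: -55/2 ≈ -27.500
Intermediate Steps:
h(l) = l/(-1 + l)
N(r, Z) = -2*r (N(r, Z) = r*(-1 - 1) = r*(-2) = -2*r)
-41 + N(-6, -4)*h(9) = -41 + (-2*(-6))*(9/(-1 + 9)) = -41 + 12*(9/8) = -41 + 27/2 = -55/2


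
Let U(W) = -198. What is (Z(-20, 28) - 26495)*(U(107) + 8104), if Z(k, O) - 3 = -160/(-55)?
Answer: -2303650280/11 ≈ -2.0942e+8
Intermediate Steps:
Z(k, O) = 65/11 (Z(k, O) = 3 - 160/(-55) = 3 - 160*(-1/55) = 3 + 32/11 = 65/11)
(Z(-20, 28) - 26495)*(U(107) + 8104) = (65/11 - 26495)*(-198 + 8104) = -291380/11*7906 = -2303650280/11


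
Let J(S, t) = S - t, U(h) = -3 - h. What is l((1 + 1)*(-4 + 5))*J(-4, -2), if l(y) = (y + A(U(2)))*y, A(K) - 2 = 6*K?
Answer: 104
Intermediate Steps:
A(K) = 2 + 6*K
l(y) = y*(-28 + y) (l(y) = (y + (2 + 6*(-3 - 1*2)))*y = (y + (2 + 6*(-3 - 2)))*y = (y + (2 + 6*(-5)))*y = (y + (2 - 30))*y = (y - 28)*y = (-28 + y)*y = y*(-28 + y))
l((1 + 1)*(-4 + 5))*J(-4, -2) = (((1 + 1)*(-4 + 5))*(-28 + (1 + 1)*(-4 + 5)))*(-4 - 1*(-2)) = ((2*1)*(-28 + 2*1))*(-4 + 2) = (2*(-28 + 2))*(-2) = (2*(-26))*(-2) = -52*(-2) = 104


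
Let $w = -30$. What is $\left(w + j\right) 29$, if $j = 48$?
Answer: $522$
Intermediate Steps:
$\left(w + j\right) 29 = \left(-30 + 48\right) 29 = 18 \cdot 29 = 522$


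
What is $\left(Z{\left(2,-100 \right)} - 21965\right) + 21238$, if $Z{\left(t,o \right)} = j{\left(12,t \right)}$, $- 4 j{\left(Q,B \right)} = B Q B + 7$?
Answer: $- \frac{2963}{4} \approx -740.75$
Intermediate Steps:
$j{\left(Q,B \right)} = - \frac{7}{4} - \frac{Q B^{2}}{4}$ ($j{\left(Q,B \right)} = - \frac{B Q B + 7}{4} = - \frac{Q B^{2} + 7}{4} = - \frac{7 + Q B^{2}}{4} = - \frac{7}{4} - \frac{Q B^{2}}{4}$)
$Z{\left(t,o \right)} = - \frac{7}{4} - 3 t^{2}$
$\left(Z{\left(2,-100 \right)} - 21965\right) + 21238 = \left(\left(- \frac{7}{4} - 3 \cdot 2^{2}\right) - 21965\right) + 21238 = \left(\left(- \frac{7}{4} - 12\right) - 21965\right) + 21238 = \left(- \frac{55}{4} - 21965\right) + 21238 = - \frac{87915}{4} + 21238 = - \frac{2963}{4}$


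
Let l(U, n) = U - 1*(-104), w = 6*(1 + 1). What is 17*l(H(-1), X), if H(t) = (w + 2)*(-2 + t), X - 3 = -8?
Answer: 1054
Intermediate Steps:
X = -5 (X = 3 - 8 = -5)
w = 12 (w = 6*2 = 12)
H(t) = -28 + 14*t (H(t) = (12 + 2)*(-2 + t) = 14*(-2 + t) = -28 + 14*t)
l(U, n) = 104 + U (l(U, n) = U + 104 = 104 + U)
17*l(H(-1), X) = 17*(104 + (-28 + 14*(-1))) = 17*(104 + (-28 - 14)) = 17*(104 - 42) = 17*62 = 1054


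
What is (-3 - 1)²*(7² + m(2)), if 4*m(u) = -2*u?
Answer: 768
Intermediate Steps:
m(u) = -u/2 (m(u) = (-2*u)/4 = -u/2)
(-3 - 1)²*(7² + m(2)) = (-3 - 1)²*(7² - ½*2) = (-4)²*(49 - 1) = 16*48 = 768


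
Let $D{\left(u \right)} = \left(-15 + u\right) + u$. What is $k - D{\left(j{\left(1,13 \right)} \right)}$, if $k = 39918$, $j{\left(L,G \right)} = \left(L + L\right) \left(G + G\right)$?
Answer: $39829$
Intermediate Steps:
$j{\left(L,G \right)} = 4 G L$ ($j{\left(L,G \right)} = 2 L 2 G = 4 G L$)
$D{\left(u \right)} = -15 + 2 u$
$k - D{\left(j{\left(1,13 \right)} \right)} = 39918 - \left(-15 + 2 \cdot 4 \cdot 13 \cdot 1\right) = 39918 - \left(-15 + 2 \cdot 52\right) = 39918 - \left(-15 + 104\right) = 39918 - 89 = 39829$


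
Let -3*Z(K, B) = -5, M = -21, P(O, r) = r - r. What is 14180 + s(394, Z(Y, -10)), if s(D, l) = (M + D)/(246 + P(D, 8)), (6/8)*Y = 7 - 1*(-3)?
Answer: 3488653/246 ≈ 14182.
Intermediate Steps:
P(O, r) = 0
Y = 40/3 (Y = 4*(7 - 1*(-3))/3 = 4*(7 + 3)/3 = (4/3)*10 = 40/3 ≈ 13.333)
Z(K, B) = 5/3 (Z(K, B) = -1/3*(-5) = 5/3)
s(D, l) = -7/82 + D/246 (s(D, l) = (-21 + D)/(246 + 0) = (-21 + D)/246 = (-21 + D)*(1/246) = -7/82 + D/246)
14180 + s(394, Z(Y, -10)) = 14180 + (-7/82 + (1/246)*394) = 14180 + (-7/82 + 197/123) = 14180 + 373/246 = 3488653/246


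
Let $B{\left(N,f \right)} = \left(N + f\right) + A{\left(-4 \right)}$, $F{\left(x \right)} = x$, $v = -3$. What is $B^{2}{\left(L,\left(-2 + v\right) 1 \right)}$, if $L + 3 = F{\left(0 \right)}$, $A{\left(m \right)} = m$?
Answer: $144$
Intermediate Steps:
$L = -3$ ($L = -3 + 0 = -3$)
$B{\left(N,f \right)} = -4 + N + f$ ($B{\left(N,f \right)} = \left(N + f\right) - 4 = -4 + N + f$)
$B^{2}{\left(L,\left(-2 + v\right) 1 \right)} = \left(-4 - 3 + \left(-2 - 3\right) 1\right)^{2} = \left(-4 - 3 - 5\right)^{2} = \left(-12\right)^{2} = 144$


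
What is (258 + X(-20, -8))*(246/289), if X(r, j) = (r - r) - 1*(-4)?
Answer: 64452/289 ≈ 223.02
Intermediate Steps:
X(r, j) = 4 (X(r, j) = 0 + 4 = 4)
(258 + X(-20, -8))*(246/289) = (258 + 4)*(246/289) = 262*(246*(1/289)) = 262*(246/289) = 64452/289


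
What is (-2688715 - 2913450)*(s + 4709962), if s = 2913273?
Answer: -42706620303775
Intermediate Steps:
(-2688715 - 2913450)*(s + 4709962) = (-2688715 - 2913450)*(2913273 + 4709962) = -5602165*7623235 = -42706620303775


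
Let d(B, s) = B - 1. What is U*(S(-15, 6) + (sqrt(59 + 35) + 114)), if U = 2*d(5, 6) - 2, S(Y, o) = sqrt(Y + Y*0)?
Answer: 684 + 6*sqrt(94) + 6*I*sqrt(15) ≈ 742.17 + 23.238*I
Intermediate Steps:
d(B, s) = -1 + B
S(Y, o) = sqrt(Y) (S(Y, o) = sqrt(Y + 0) = sqrt(Y))
U = 6 (U = 2*(-1 + 5) - 2 = 2*4 - 2 = 8 - 2 = 6)
U*(S(-15, 6) + (sqrt(59 + 35) + 114)) = 6*(sqrt(-15) + (sqrt(59 + 35) + 114)) = 6*(I*sqrt(15) + (sqrt(94) + 114)) = 6*(I*sqrt(15) + (114 + sqrt(94))) = 6*(114 + sqrt(94) + I*sqrt(15)) = 684 + 6*sqrt(94) + 6*I*sqrt(15)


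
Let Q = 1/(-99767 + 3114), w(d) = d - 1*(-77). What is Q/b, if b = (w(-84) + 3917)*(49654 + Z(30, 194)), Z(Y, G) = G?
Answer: -1/18838218689040 ≈ -5.3084e-14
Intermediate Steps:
w(d) = 77 + d (w(d) = d + 77 = 77 + d)
b = 194905680 (b = ((77 - 84) + 3917)*(49654 + 194) = (-7 + 3917)*49848 = 3910*49848 = 194905680)
Q = -1/96653 (Q = 1/(-96653) = -1/96653 ≈ -1.0346e-5)
Q/b = -1/96653/194905680 = -1/96653*1/194905680 = -1/18838218689040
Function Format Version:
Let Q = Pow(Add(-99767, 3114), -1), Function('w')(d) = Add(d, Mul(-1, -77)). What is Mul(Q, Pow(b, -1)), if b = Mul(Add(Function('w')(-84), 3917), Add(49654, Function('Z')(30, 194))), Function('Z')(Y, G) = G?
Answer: Rational(-1, 18838218689040) ≈ -5.3084e-14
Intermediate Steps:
Function('w')(d) = Add(77, d) (Function('w')(d) = Add(d, 77) = Add(77, d))
b = 194905680 (b = Mul(Add(Add(77, -84), 3917), Add(49654, 194)) = Mul(Add(-7, 3917), 49848) = Mul(3910, 49848) = 194905680)
Q = Rational(-1, 96653) (Q = Pow(-96653, -1) = Rational(-1, 96653) ≈ -1.0346e-5)
Mul(Q, Pow(b, -1)) = Mul(Rational(-1, 96653), Pow(194905680, -1)) = Mul(Rational(-1, 96653), Rational(1, 194905680)) = Rational(-1, 18838218689040)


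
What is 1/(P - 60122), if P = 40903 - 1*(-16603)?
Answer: -1/2616 ≈ -0.00038226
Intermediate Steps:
P = 57506 (P = 40903 + 16603 = 57506)
1/(P - 60122) = 1/(57506 - 60122) = 1/(-2616) = -1/2616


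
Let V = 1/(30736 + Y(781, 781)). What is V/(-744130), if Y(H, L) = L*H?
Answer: -1/476761858610 ≈ -2.0975e-12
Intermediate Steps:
Y(H, L) = H*L
V = 1/640697 (V = 1/(30736 + 781*781) = 1/(30736 + 609961) = 1/640697 ≈ 1.5608e-6)
V/(-744130) = (1/640697)/(-744130) = (1/640697)*(-1/744130) = -1/476761858610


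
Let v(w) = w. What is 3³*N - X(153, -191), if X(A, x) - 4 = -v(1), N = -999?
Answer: -26976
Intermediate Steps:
X(A, x) = 3 (X(A, x) = 4 - 1*1 = 4 - 1 = 3)
3³*N - X(153, -191) = 3³*(-999) - 1*3 = 27*(-999) - 3 = -26973 - 3 = -26976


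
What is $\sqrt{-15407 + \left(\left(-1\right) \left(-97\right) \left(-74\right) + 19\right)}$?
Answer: $i \sqrt{22566} \approx 150.22 i$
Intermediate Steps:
$\sqrt{-15407 + \left(\left(-1\right) \left(-97\right) \left(-74\right) + 19\right)} = \sqrt{-15407 + \left(97 \left(-74\right) + 19\right)} = \sqrt{-15407 + \left(-7178 + 19\right)} = \sqrt{-15407 - 7159} = \sqrt{-22566} = i \sqrt{22566}$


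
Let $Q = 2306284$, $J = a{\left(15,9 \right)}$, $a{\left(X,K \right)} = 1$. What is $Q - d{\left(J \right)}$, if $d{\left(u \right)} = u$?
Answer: $2306283$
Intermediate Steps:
$J = 1$
$Q - d{\left(J \right)} = 2306284 - 1 = 2306283$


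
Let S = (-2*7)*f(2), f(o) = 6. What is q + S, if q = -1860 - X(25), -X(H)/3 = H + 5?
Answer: -1854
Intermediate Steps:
X(H) = -15 - 3*H (X(H) = -3*(H + 5) = -3*(5 + H) = -15 - 3*H)
q = -1770 (q = -1860 - (-15 - 3*25) = -1860 - (-15 - 75) = -1860 - 1*(-90) = -1860 + 90 = -1770)
S = -84 (S = -2*7*6 = -14*6 = -84)
q + S = -1770 - 84 = -1854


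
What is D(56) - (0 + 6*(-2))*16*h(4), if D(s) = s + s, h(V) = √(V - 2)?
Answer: 112 + 192*√2 ≈ 383.53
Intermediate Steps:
h(V) = √(-2 + V)
D(s) = 2*s
D(56) - (0 + 6*(-2))*16*h(4) = 2*56 - (0 + 6*(-2))*16*√(-2 + 4) = 112 - (0 - 12)*16*√2 = 112 - (-12*16)*√2 = 112 - (-192)*√2 = 112 + 192*√2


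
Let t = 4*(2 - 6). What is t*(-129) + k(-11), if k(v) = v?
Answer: 2053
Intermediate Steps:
t = -16 (t = 4*(-4) = -16)
t*(-129) + k(-11) = -16*(-129) - 11 = 2064 - 11 = 2053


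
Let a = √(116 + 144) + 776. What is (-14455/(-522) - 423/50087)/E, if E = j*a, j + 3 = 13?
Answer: 70207317563/19671678766530 - 723786779*√65/78686715066120 ≈ 0.0034948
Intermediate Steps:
j = 10 (j = -3 + 13 = 10)
a = 776 + 2*√65 (a = √260 + 776 = 2*√65 + 776 = 776 + 2*√65 ≈ 792.13)
E = 7760 + 20*√65 (E = 10*(776 + 2*√65) = 7760 + 20*√65 ≈ 7921.2)
(-14455/(-522) - 423/50087)/E = (-14455/(-522) - 423/50087)/(7760 + 20*√65) = (-14455*(-1/522) - 423*1/50087)/(7760 + 20*√65) = (14455/522 - 423/50087)/(7760 + 20*√65) = 723786779/(26145414*(7760 + 20*√65))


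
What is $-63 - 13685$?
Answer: $-13748$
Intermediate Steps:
$-63 - 13685 = -13748$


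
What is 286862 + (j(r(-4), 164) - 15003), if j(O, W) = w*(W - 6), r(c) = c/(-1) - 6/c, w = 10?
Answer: 273439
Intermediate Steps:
r(c) = -c - 6/c (r(c) = c*(-1) - 6/c = -c - 6/c)
j(O, W) = -60 + 10*W (j(O, W) = 10*(W - 6) = 10*(-6 + W) = -60 + 10*W)
286862 + (j(r(-4), 164) - 15003) = 286862 + ((-60 + 10*164) - 15003) = 286862 + ((-60 + 1640) - 15003) = 286862 + (1580 - 15003) = 286862 - 13423 = 273439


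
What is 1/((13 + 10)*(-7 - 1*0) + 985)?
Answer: 1/824 ≈ 0.0012136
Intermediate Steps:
1/((13 + 10)*(-7 - 1*0) + 985) = 1/(23*(-7 + 0) + 985) = 1/(23*(-7) + 985) = 1/(-161 + 985) = 1/824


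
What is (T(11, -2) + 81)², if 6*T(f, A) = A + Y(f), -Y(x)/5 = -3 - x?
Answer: 76729/9 ≈ 8525.4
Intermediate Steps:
Y(x) = 15 + 5*x (Y(x) = -5*(-3 - x) = 15 + 5*x)
T(f, A) = 5/2 + A/6 + 5*f/6 (T(f, A) = (A + (15 + 5*f))/6 = (15 + A + 5*f)/6 = 5/2 + A/6 + 5*f/6)
(T(11, -2) + 81)² = ((5/2 + (⅙)*(-2) + (⅚)*11) + 81)² = ((5/2 - ⅓ + 55/6) + 81)² = (34/3 + 81)² = (277/3)² = 76729/9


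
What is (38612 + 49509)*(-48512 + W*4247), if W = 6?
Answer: -2029426630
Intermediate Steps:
(38612 + 49509)*(-48512 + W*4247) = (38612 + 49509)*(-48512 + 6*4247) = 88121*(-48512 + 25482) = 88121*(-23030) = -2029426630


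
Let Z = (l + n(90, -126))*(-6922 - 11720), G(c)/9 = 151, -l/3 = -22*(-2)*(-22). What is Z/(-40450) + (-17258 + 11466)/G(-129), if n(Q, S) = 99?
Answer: 37922575517/27485775 ≈ 1379.7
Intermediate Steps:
l = 2904 (l = -3*(-22*(-2))*(-22) = -132*(-22) = -3*(-968) = 2904)
G(c) = 1359 (G(c) = 9*151 = 1359)
Z = -55981926 (Z = (2904 + 99)*(-6922 - 11720) = 3003*(-18642) = -55981926)
Z/(-40450) + (-17258 + 11466)/G(-129) = -55981926/(-40450) + (-17258 + 11466)/1359 = -55981926*(-1/40450) - 5792*1/1359 = 27990963/20225 - 5792/1359 = 37922575517/27485775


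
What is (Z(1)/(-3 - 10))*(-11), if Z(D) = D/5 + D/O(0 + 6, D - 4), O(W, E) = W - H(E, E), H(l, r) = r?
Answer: 154/585 ≈ 0.26325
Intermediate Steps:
O(W, E) = W - E
Z(D) = D/5 + D/(10 - D) (Z(D) = D/5 + D/((0 + 6) - (D - 4)) = D*(⅕) + D/(6 - (-4 + D)) = D/5 + D/(6 + (4 - D)) = D/5 + D/(10 - D))
(Z(1)/(-3 - 10))*(-11) = (((⅕)*1*(-15 + 1)/(-10 + 1))/(-3 - 10))*(-11) = (((⅕)*1*(-14)/(-9))/(-13))*(-11) = (((⅕)*1*(-⅑)*(-14))*(-1/13))*(-11) = ((14/45)*(-1/13))*(-11) = -14/585*(-11) = 154/585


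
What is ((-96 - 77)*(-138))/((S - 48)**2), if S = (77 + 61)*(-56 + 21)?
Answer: 3979/3965814 ≈ 0.0010033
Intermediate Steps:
S = -4830 (S = 138*(-35) = -4830)
((-96 - 77)*(-138))/((S - 48)**2) = ((-96 - 77)*(-138))/((-4830 - 48)**2) = (-173*(-138))/((-4878)**2) = 23874/23794884 = 23874*(1/23794884) = 3979/3965814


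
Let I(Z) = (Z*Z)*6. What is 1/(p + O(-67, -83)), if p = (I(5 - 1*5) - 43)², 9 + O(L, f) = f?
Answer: 1/1757 ≈ 0.00056915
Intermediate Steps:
O(L, f) = -9 + f
I(Z) = 6*Z² (I(Z) = Z²*6 = 6*Z²)
p = 1849 (p = (6*(5 - 1*5)² - 43)² = (6*(5 - 5)² - 43)² = (6*0² - 43)² = (6*0 - 43)² = (0 - 43)² = (-43)² = 1849)
1/(p + O(-67, -83)) = 1/(1849 + (-9 - 83)) = 1/(1849 - 92) = 1/1757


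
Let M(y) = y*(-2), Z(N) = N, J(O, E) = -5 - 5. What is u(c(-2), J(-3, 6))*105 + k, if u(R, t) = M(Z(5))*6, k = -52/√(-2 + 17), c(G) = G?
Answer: -6300 - 52*√15/15 ≈ -6313.4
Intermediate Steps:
J(O, E) = -10
M(y) = -2*y
k = -52*√15/15 ≈ -13.426
u(R, t) = -60 (u(R, t) = -2*5*6 = -10*6 = -60)
u(c(-2), J(-3, 6))*105 + k = -60*105 - 52*√15/15 = -6300 - 52*√15/15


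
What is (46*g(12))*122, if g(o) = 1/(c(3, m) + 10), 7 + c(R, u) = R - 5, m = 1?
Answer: 5612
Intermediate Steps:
c(R, u) = -12 + R (c(R, u) = -7 + (R - 5) = -7 + (-5 + R) = -12 + R)
g(o) = 1 (g(o) = 1/((-12 + 3) + 10) = 1/(-9 + 10) = 1/1 = 1)
(46*g(12))*122 = (46*1)*122 = 46*122 = 5612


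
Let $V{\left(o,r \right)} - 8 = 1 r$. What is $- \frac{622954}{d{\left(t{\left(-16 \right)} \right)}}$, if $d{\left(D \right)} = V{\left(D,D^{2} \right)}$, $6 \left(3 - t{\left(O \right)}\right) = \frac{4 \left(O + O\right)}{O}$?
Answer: $- \frac{5606586}{97} \approx -57800.0$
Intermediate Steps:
$V{\left(o,r \right)} = 8 + r$ ($V{\left(o,r \right)} = 8 + 1 r = 8 + r$)
$t{\left(O \right)} = \frac{5}{3}$ ($t{\left(O \right)} = 3 - \frac{4 \left(O + O\right) \frac{1}{O}}{6} = 3 - \frac{4 \cdot 2 O \frac{1}{O}}{6} = 3 - \frac{8 O \frac{1}{O}}{6} = 3 - \frac{4}{3} = \frac{5}{3}$)
$d{\left(D \right)} = 8 + D^{2}$
$- \frac{622954}{d{\left(t{\left(-16 \right)} \right)}} = - \frac{622954}{8 + \left(\frac{5}{3}\right)^{2}} = - \frac{622954}{8 + \frac{25}{9}} = - \frac{622954}{\frac{97}{9}} = \left(-622954\right) \frac{9}{97} = - \frac{5606586}{97}$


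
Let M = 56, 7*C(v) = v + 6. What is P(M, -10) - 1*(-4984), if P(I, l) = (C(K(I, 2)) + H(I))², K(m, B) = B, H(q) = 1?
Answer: 244441/49 ≈ 4988.6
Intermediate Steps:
C(v) = 6/7 + v/7 (C(v) = (v + 6)/7 = (6 + v)/7 = 6/7 + v/7)
P(I, l) = 225/49 (P(I, l) = ((6/7 + (⅐)*2) + 1)² = ((6/7 + 2/7) + 1)² = (8/7 + 1)² = (15/7)² = 225/49)
P(M, -10) - 1*(-4984) = 225/49 - 1*(-4984) = 225/49 + 4984 = 244441/49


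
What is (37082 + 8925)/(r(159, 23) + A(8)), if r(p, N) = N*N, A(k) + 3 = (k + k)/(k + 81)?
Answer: 4094623/46830 ≈ 87.436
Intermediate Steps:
A(k) = -3 + 2*k/(81 + k) (A(k) = -3 + (k + k)/(k + 81) = -3 + (2*k)/(81 + k) = -3 + 2*k/(81 + k))
r(p, N) = N²
(37082 + 8925)/(r(159, 23) + A(8)) = (37082 + 8925)/(23² + (-243 - 1*8)/(81 + 8)) = 46007/(529 + (-243 - 8)/89) = 46007/(529 + (1/89)*(-251)) = 46007/(529 - 251/89) = 46007/(46830/89) = 46007*(89/46830) = 4094623/46830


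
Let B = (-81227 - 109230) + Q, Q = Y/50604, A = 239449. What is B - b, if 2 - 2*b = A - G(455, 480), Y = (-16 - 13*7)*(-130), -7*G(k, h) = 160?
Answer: -6262910137/88557 ≈ -70722.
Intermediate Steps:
G(k, h) = -160/7 (G(k, h) = -1/7*160 = -160/7)
Y = 13910 (Y = (-16 - 91)*(-130) = -107*(-130) = 13910)
Q = 6955/25302 (Q = 13910/50604 = 13910*(1/50604) = 6955/25302 ≈ 0.27488)
B = -4818936059/25302 (B = (-81227 - 109230) + 6955/25302 = -190457 + 6955/25302 = -4818936059/25302 ≈ -1.9046e+5)
b = -1676289/14 (b = 1 - (239449 - 1*(-160/7))/2 = 1 - (239449 + 160/7)/2 = 1 - 1/2*1676303/7 = 1 - 1676303/14 = -1676289/14 ≈ -1.1973e+5)
B - b = -4818936059/25302 - 1*(-1676289/14) = -4818936059/25302 + 1676289/14 = -6262910137/88557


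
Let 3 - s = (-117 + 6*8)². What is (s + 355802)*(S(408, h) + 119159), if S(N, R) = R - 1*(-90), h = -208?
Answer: 41788628804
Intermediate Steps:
s = -4758 (s = 3 - (-117 + 6*8)² = 3 - (-117 + 48)² = 3 - 1*(-69)² = 3 - 1*4761 = 3 - 4761 = -4758)
S(N, R) = 90 + R (S(N, R) = R + 90 = 90 + R)
(s + 355802)*(S(408, h) + 119159) = (-4758 + 355802)*((90 - 208) + 119159) = 351044*(-118 + 119159) = 351044*119041 = 41788628804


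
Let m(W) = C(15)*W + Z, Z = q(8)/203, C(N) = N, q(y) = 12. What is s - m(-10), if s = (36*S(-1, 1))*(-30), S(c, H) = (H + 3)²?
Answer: -3477402/203 ≈ -17130.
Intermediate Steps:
S(c, H) = (3 + H)²
s = -17280 (s = (36*(3 + 1)²)*(-30) = (36*4²)*(-30) = (36*16)*(-30) = 576*(-30) = -17280)
Z = 12/203 ≈ 0.059113
m(W) = 12/203 + 15*W (m(W) = 15*W + 12/203 = 12/203 + 15*W)
s - m(-10) = -17280 - (12/203 + 15*(-10)) = -17280 - (12/203 - 150) = -17280 - 1*(-30438/203) = -17280 + 30438/203 = -3477402/203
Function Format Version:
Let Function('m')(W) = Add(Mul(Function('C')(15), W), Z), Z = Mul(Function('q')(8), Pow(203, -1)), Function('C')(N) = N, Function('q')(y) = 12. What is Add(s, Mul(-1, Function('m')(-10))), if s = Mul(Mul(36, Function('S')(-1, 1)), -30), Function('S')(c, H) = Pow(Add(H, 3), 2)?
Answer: Rational(-3477402, 203) ≈ -17130.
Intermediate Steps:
Function('S')(c, H) = Pow(Add(3, H), 2)
s = -17280 (s = Mul(Mul(36, Pow(Add(3, 1), 2)), -30) = Mul(Mul(36, Pow(4, 2)), -30) = Mul(Mul(36, 16), -30) = Mul(576, -30) = -17280)
Z = Rational(12, 203) (Z = Mul(12, Pow(203, -1)) = Mul(12, Rational(1, 203)) = Rational(12, 203) ≈ 0.059113)
Function('m')(W) = Add(Rational(12, 203), Mul(15, W)) (Function('m')(W) = Add(Mul(15, W), Rational(12, 203)) = Add(Rational(12, 203), Mul(15, W)))
Add(s, Mul(-1, Function('m')(-10))) = Add(-17280, Mul(-1, Add(Rational(12, 203), Mul(15, -10)))) = Add(-17280, Mul(-1, Add(Rational(12, 203), -150))) = Add(-17280, Mul(-1, Rational(-30438, 203))) = Add(-17280, Rational(30438, 203)) = Rational(-3477402, 203)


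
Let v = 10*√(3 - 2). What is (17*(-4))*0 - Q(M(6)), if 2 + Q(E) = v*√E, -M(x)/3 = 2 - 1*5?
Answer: -28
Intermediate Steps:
v = 10 (v = 10*√1 = 10*1 = 10)
M(x) = 9 (M(x) = -3*(2 - 1*5) = -3*(2 - 5) = -3*(-3) = 9)
Q(E) = -2 + 10*√E
(17*(-4))*0 - Q(M(6)) = (17*(-4))*0 - (-2 + 10*√9) = -68*0 - (-2 + 10*3) = 0 - (-2 + 30) = 0 - 1*28 = 0 - 28 = -28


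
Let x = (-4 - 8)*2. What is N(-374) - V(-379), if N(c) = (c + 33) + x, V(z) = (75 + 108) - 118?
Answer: -430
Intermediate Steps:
V(z) = 65 (V(z) = 183 - 118 = 65)
x = -24 (x = -12*2 = -24)
N(c) = 9 + c (N(c) = (c + 33) - 24 = (33 + c) - 24 = 9 + c)
N(-374) - V(-379) = (9 - 374) - 1*65 = -365 - 65 = -430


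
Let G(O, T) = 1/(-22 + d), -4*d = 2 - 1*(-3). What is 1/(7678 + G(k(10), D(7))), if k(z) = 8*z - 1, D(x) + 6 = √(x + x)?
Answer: 93/714050 ≈ 0.00013024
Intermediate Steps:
D(x) = -6 + √2*√x (D(x) = -6 + √(x + x) = -6 + √(2*x) = -6 + √2*√x)
d = -5/4 (d = -(2 - 1*(-3))/4 = -(2 + 3)/4 = -¼*5 = -5/4 ≈ -1.2500)
k(z) = -1 + 8*z
G(O, T) = -4/93 (G(O, T) = 1/(-22 - 5/4) = 1/(-93/4) = -4/93)
1/(7678 + G(k(10), D(7))) = 1/(7678 - 4/93) = 1/(714050/93) = 93/714050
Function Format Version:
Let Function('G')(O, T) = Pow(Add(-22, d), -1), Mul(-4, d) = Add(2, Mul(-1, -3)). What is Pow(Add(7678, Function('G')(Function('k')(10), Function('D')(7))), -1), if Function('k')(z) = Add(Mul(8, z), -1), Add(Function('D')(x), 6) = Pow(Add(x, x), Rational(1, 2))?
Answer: Rational(93, 714050) ≈ 0.00013024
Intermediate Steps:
Function('D')(x) = Add(-6, Mul(Pow(2, Rational(1, 2)), Pow(x, Rational(1, 2)))) (Function('D')(x) = Add(-6, Pow(Add(x, x), Rational(1, 2))) = Add(-6, Pow(Mul(2, x), Rational(1, 2))) = Add(-6, Mul(Pow(2, Rational(1, 2)), Pow(x, Rational(1, 2)))))
d = Rational(-5, 4) (d = Mul(Rational(-1, 4), Add(2, Mul(-1, -3))) = Mul(Rational(-1, 4), Add(2, 3)) = Mul(Rational(-1, 4), 5) = Rational(-5, 4) ≈ -1.2500)
Function('k')(z) = Add(-1, Mul(8, z))
Function('G')(O, T) = Rational(-4, 93) (Function('G')(O, T) = Pow(Add(-22, Rational(-5, 4)), -1) = Pow(Rational(-93, 4), -1) = Rational(-4, 93))
Pow(Add(7678, Function('G')(Function('k')(10), Function('D')(7))), -1) = Pow(Add(7678, Rational(-4, 93)), -1) = Pow(Rational(714050, 93), -1) = Rational(93, 714050)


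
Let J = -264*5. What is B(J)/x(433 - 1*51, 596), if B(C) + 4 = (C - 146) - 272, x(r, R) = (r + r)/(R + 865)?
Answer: -1272531/382 ≈ -3331.2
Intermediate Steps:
x(r, R) = 2*r/(865 + R) (x(r, R) = (2*r)/(865 + R) = 2*r/(865 + R))
J = -1320
B(C) = -422 + C (B(C) = -4 + ((C - 146) - 272) = -4 + ((-146 + C) - 272) = -4 + (-418 + C) = -422 + C)
B(J)/x(433 - 1*51, 596) = (-422 - 1320)/((2*(433 - 1*51)/(865 + 596))) = -1742*1461/(2*(433 - 51)) = -1742/(2*382*(1/1461)) = -1742/764/1461 = -1742*1461/764 = -1272531/382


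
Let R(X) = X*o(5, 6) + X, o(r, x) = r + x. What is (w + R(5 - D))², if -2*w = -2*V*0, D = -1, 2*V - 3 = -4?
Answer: 5184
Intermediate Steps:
V = -½ (V = 3/2 + (½)*(-4) = 3/2 - 2 = -½ ≈ -0.50000)
w = 0 (w = -(-1)*(2*(-½))*0/2 = -(-1)*(-1*0)/2 = -(-1)*0/2 = -½*0 = 0)
R(X) = 12*X (R(X) = X*(5 + 6) + X = X*11 + X = 11*X + X = 12*X)
(w + R(5 - D))² = (0 + 12*(5 - 1*(-1)))² = (0 + 12*(5 + 1))² = (0 + 12*6)² = (0 + 72)² = 72² = 5184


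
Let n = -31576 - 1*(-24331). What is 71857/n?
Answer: -71857/7245 ≈ -9.9182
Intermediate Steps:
n = -7245 (n = -31576 + 24331 = -7245)
71857/n = 71857/(-7245) = 71857*(-1/7245) = -71857/7245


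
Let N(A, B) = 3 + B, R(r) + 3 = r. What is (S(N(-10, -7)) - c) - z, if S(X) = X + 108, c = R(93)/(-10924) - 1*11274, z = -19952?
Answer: 171124505/5462 ≈ 31330.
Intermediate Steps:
R(r) = -3 + r
c = -61578633/5462 (c = (-3 + 93)/(-10924) - 1*11274 = 90*(-1/10924) - 11274 = -45/5462 - 11274 = -61578633/5462 ≈ -11274.)
S(X) = 108 + X
(S(N(-10, -7)) - c) - z = ((108 + (3 - 7)) - 1*(-61578633/5462)) - 1*(-19952) = ((108 - 4) + 61578633/5462) + 19952 = (104 + 61578633/5462) + 19952 = 62146681/5462 + 19952 = 171124505/5462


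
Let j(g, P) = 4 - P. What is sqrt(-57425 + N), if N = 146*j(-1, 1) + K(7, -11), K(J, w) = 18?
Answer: I*sqrt(56969) ≈ 238.68*I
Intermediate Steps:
N = 456 (N = 146*(4 - 1*1) + 18 = 146*(4 - 1) + 18 = 146*3 + 18 = 438 + 18 = 456)
sqrt(-57425 + N) = sqrt(-57425 + 456) = sqrt(-56969) = I*sqrt(56969)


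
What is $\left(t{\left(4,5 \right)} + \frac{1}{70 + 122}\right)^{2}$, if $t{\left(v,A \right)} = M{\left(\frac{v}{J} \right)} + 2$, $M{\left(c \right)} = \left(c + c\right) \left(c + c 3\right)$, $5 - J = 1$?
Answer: $\frac{3690241}{36864} \approx 100.1$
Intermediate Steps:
$J = 4$ ($J = 5 - 1 = 4$)
$M{\left(c \right)} = 8 c^{2}$ ($M{\left(c \right)} = 2 c \left(c + 3 c\right) = 2 c 4 c = 8 c^{2}$)
$t{\left(v,A \right)} = 2 + \frac{v^{2}}{2}$ ($t{\left(v,A \right)} = 8 \left(\frac{v}{4}\right)^{2} + 2 = 8 \frac{v^{2}}{16} + 2 = \frac{v^{2}}{2} + 2 = 2 + \frac{v^{2}}{2}$)
$\left(t{\left(4,5 \right)} + \frac{1}{70 + 122}\right)^{2} = \left(\left(2 + \frac{4^{2}}{2}\right) + \frac{1}{70 + 122}\right)^{2} = \left(\left(2 + \frac{1}{2} \cdot 16\right) + \frac{1}{192}\right)^{2} = \left(\left(2 + 8\right) + \frac{1}{192}\right)^{2} = \left(10 + \frac{1}{192}\right)^{2} = \left(\frac{1921}{192}\right)^{2} = \frac{3690241}{36864}$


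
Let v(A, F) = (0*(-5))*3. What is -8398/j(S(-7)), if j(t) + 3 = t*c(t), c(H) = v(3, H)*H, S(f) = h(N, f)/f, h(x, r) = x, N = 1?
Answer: 8398/3 ≈ 2799.3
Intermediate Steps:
v(A, F) = 0 (v(A, F) = 0*3 = 0)
S(f) = 1/f
c(H) = 0 (c(H) = 0*H = 0)
j(t) = -3 (j(t) = -3 + t*0 = -3 + 0 = -3)
-8398/j(S(-7)) = -8398/(-3) = -8398*(-1/3) = 8398/3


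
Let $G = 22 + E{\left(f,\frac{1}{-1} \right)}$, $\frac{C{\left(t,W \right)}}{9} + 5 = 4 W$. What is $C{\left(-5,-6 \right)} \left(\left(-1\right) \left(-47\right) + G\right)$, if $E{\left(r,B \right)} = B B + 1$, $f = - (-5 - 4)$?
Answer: $-18531$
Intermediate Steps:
$C{\left(t,W \right)} = -45 + 36 W$ ($C{\left(t,W \right)} = -45 + 9 \cdot 4 W = -45 + 36 W$)
$f = 9$ ($f = \left(-1\right) \left(-9\right) = 9$)
$E{\left(r,B \right)} = 1 + B^{2}$ ($E{\left(r,B \right)} = B^{2} + 1 = 1 + B^{2}$)
$G = 24$ ($G = 22 + \left(1 + \left(\frac{1}{-1}\right)^{2}\right) = 22 + \left(1 + \left(-1\right)^{2}\right) = 22 + \left(1 + 1\right) = 22 + 2 = 24$)
$C{\left(-5,-6 \right)} \left(\left(-1\right) \left(-47\right) + G\right) = \left(-45 + 36 \left(-6\right)\right) \left(\left(-1\right) \left(-47\right) + 24\right) = \left(-45 - 216\right) \left(47 + 24\right) = \left(-261\right) 71 = -18531$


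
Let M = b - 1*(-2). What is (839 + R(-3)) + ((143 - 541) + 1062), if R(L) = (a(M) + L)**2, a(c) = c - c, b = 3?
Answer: 1512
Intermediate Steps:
M = 5 (M = 3 - 1*(-2) = 3 + 2 = 5)
a(c) = 0
R(L) = L**2 (R(L) = (0 + L)**2 = L**2)
(839 + R(-3)) + ((143 - 541) + 1062) = (839 + (-3)**2) + ((143 - 541) + 1062) = (839 + 9) + (-398 + 1062) = 848 + 664 = 1512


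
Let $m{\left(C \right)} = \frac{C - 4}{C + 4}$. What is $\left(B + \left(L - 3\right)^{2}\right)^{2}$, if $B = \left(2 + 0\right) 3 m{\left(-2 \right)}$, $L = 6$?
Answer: $81$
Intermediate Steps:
$m{\left(C \right)} = \frac{-4 + C}{4 + C}$
$B = -18$ ($B = \left(2 + 0\right) 3 \frac{-4 - 2}{4 - 2} = 2 \cdot 3 \cdot \frac{1}{2} \left(-6\right) = 6 \cdot \frac{1}{2} \left(-6\right) = 6 \left(-3\right) = -18$)
$\left(B + \left(L - 3\right)^{2}\right)^{2} = \left(-18 + \left(6 - 3\right)^{2}\right)^{2} = \left(-18 + 3^{2}\right)^{2} = \left(-18 + 9\right)^{2} = \left(-9\right)^{2} = 81$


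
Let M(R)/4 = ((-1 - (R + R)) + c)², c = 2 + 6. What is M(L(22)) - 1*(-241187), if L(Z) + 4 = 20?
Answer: 243687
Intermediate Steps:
c = 8
L(Z) = 16 (L(Z) = -4 + 20 = 16)
M(R) = 4*(7 - 2*R)² (M(R) = 4*((-1 - (R + R)) + 8)² = 4*((-1 - 2*R) + 8)² = 4*(7 - 2*R)²)
M(L(22)) - 1*(-241187) = 4*(-7 + 2*16)² - 1*(-241187) = 4*(-7 + 32)² + 241187 = 4*25² + 241187 = 4*625 + 241187 = 2500 + 241187 = 243687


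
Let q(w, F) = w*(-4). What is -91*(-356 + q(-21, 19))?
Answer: 24752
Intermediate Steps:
q(w, F) = -4*w
-91*(-356 + q(-21, 19)) = -91*(-356 - 4*(-21)) = -91*(-356 + 84) = -91*(-272) = -1*(-24752) = 24752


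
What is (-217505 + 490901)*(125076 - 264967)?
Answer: -38245639836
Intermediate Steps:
(-217505 + 490901)*(125076 - 264967) = 273396*(-139891) = -38245639836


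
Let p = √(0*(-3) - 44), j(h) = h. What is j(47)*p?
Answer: 94*I*√11 ≈ 311.76*I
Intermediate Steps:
p = 2*I*√11 (p = √(0 - 44) = √(-44) = 2*I*√11 ≈ 6.6332*I)
j(47)*p = 47*(2*I*√11) = 94*I*√11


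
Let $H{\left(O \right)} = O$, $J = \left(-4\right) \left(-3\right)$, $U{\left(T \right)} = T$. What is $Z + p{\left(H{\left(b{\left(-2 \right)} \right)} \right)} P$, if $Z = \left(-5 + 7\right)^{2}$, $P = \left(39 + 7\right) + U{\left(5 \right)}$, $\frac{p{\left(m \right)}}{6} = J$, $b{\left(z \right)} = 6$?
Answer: $3676$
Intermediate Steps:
$J = 12$
$p{\left(m \right)} = 72$ ($p{\left(m \right)} = 6 \cdot 12 = 72$)
$P = 51$ ($P = \left(39 + 7\right) + 5 = 46 + 5 = 51$)
$Z = 4$ ($Z = 2^{2} = 4$)
$Z + p{\left(H{\left(b{\left(-2 \right)} \right)} \right)} P = 4 + 72 \cdot 51 = 4 + 3672 = 3676$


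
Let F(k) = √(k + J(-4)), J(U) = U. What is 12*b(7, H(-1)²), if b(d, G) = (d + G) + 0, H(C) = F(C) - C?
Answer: 36 + 24*I*√5 ≈ 36.0 + 53.666*I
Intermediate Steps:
F(k) = √(-4 + k) (F(k) = √(k - 4) = √(-4 + k))
H(C) = √(-4 + C) - C
b(d, G) = G + d (b(d, G) = (G + d) + 0 = G + d)
12*b(7, H(-1)²) = 12*((√(-4 - 1) - 1*(-1))² + 7) = 12*((√(-5) + 1)² + 7) = 12*((I*√5 + 1)² + 7) = 12*((1 + I*√5)² + 7) = 12*(7 + (1 + I*√5)²) = 84 + 12*(1 + I*√5)²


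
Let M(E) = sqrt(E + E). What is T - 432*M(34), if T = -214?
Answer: -214 - 864*sqrt(17) ≈ -3776.4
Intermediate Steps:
M(E) = sqrt(2)*sqrt(E) (M(E) = sqrt(2*E) = sqrt(2)*sqrt(E))
T - 432*M(34) = -214 - 432*sqrt(2)*sqrt(34) = -214 - 864*sqrt(17)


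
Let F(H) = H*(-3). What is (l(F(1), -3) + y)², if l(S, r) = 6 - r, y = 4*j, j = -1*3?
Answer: 9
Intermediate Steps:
j = -3
F(H) = -3*H
y = -12 (y = 4*(-3) = -12)
(l(F(1), -3) + y)² = ((6 - 1*(-3)) - 12)² = ((6 + 3) - 12)² = (9 - 12)² = (-3)² = 9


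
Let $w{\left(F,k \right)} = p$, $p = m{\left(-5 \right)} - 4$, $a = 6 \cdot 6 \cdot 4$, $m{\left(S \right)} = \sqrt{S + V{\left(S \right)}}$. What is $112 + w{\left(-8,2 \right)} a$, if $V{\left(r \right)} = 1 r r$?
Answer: $-464 + 288 \sqrt{5} \approx 179.99$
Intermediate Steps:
$V{\left(r \right)} = r^{2}$ ($V{\left(r \right)} = r r = r^{2}$)
$m{\left(S \right)} = \sqrt{S + S^{2}}$
$a = 144$ ($a = 36 \cdot 4 = 144$)
$p = -4 + 2 \sqrt{5}$ ($p = \sqrt{- 5 \left(1 - 5\right)} - 4 = \sqrt{\left(-5\right) \left(-4\right)} - 4 = \sqrt{20} - 4 = 2 \sqrt{5} - 4 = -4 + 2 \sqrt{5} \approx 0.47214$)
$w{\left(F,k \right)} = -4 + 2 \sqrt{5}$
$112 + w{\left(-8,2 \right)} a = 112 + \left(-4 + 2 \sqrt{5}\right) 144 = 112 - \left(576 - 288 \sqrt{5}\right) = -464 + 288 \sqrt{5}$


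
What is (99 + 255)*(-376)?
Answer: -133104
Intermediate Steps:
(99 + 255)*(-376) = 354*(-376) = -133104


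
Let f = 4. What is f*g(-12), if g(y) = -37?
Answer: -148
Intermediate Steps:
f*g(-12) = 4*(-37) = -148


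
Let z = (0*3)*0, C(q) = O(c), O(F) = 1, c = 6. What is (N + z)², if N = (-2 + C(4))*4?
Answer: 16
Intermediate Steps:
C(q) = 1
z = 0 (z = 0*0 = 0)
N = -4 (N = (-2 + 1)*4 = -1*4 = -4)
(N + z)² = (-4 + 0)² = (-4)² = 16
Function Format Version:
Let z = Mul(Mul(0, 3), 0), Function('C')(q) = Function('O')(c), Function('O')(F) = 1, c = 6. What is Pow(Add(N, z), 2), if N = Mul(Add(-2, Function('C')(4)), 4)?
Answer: 16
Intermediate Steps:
Function('C')(q) = 1
z = 0 (z = Mul(0, 0) = 0)
N = -4 (N = Mul(Add(-2, 1), 4) = Mul(-1, 4) = -4)
Pow(Add(N, z), 2) = Pow(Add(-4, 0), 2) = Pow(-4, 2) = 16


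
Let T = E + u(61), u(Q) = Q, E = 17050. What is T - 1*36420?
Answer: -19309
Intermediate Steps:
T = 17111 (T = 17050 + 61 = 17111)
T - 1*36420 = 17111 - 1*36420 = 17111 - 36420 = -19309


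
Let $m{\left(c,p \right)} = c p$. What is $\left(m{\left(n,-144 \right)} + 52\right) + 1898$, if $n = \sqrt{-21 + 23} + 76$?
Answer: $-8994 - 144 \sqrt{2} \approx -9197.6$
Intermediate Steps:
$n = 76 + \sqrt{2}$ ($n = \sqrt{2} + 76 = 76 + \sqrt{2} \approx 77.414$)
$\left(m{\left(n,-144 \right)} + 52\right) + 1898 = \left(\left(76 + \sqrt{2}\right) \left(-144\right) + 52\right) + 1898 = \left(\left(-10944 - 144 \sqrt{2}\right) + 52\right) + 1898 = \left(-10892 - 144 \sqrt{2}\right) + 1898 = -8994 - 144 \sqrt{2}$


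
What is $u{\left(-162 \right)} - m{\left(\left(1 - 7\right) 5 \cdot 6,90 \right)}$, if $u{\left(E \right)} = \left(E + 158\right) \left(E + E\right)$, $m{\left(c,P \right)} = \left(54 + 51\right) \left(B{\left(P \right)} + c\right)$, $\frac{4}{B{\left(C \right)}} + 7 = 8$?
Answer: $19776$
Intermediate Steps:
$B{\left(C \right)} = 4$ ($B{\left(C \right)} = \frac{4}{-7 + 8} = \frac{4}{1} = 4 \cdot 1 = 4$)
$m{\left(c,P \right)} = 420 + 105 c$ ($m{\left(c,P \right)} = \left(54 + 51\right) \left(4 + c\right) = 105 \left(4 + c\right) = 420 + 105 c$)
$u{\left(E \right)} = 2 E \left(158 + E\right)$ ($u{\left(E \right)} = \left(158 + E\right) 2 E = 2 E \left(158 + E\right)$)
$u{\left(-162 \right)} - m{\left(\left(1 - 7\right) 5 \cdot 6,90 \right)} = 2 \left(-162\right) \left(158 - 162\right) - \left(420 + 105 \left(1 - 7\right) 5 \cdot 6\right) = 2 \left(-162\right) \left(-4\right) - \left(420 + 105 \left(\left(-6\right) 30\right)\right) = 1296 - \left(420 + 105 \left(-180\right)\right) = 1296 - \left(420 - 18900\right) = 1296 - -18480 = 1296 + 18480 = 19776$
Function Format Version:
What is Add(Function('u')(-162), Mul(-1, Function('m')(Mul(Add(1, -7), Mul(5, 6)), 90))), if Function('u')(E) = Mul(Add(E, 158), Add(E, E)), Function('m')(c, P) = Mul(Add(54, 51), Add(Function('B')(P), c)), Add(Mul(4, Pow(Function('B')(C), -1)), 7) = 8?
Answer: 19776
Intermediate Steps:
Function('B')(C) = 4 (Function('B')(C) = Mul(4, Pow(Add(-7, 8), -1)) = Mul(4, Pow(1, -1)) = Mul(4, 1) = 4)
Function('m')(c, P) = Add(420, Mul(105, c)) (Function('m')(c, P) = Mul(Add(54, 51), Add(4, c)) = Mul(105, Add(4, c)) = Add(420, Mul(105, c)))
Function('u')(E) = Mul(2, E, Add(158, E)) (Function('u')(E) = Mul(Add(158, E), Mul(2, E)) = Mul(2, E, Add(158, E)))
Add(Function('u')(-162), Mul(-1, Function('m')(Mul(Add(1, -7), Mul(5, 6)), 90))) = Add(Mul(2, -162, Add(158, -162)), Mul(-1, Add(420, Mul(105, Mul(Add(1, -7), Mul(5, 6)))))) = Add(Mul(2, -162, -4), Mul(-1, Add(420, Mul(105, Mul(-6, 30))))) = Add(1296, Mul(-1, Add(420, Mul(105, -180)))) = Add(1296, Mul(-1, Add(420, -18900))) = Add(1296, Mul(-1, -18480)) = Add(1296, 18480) = 19776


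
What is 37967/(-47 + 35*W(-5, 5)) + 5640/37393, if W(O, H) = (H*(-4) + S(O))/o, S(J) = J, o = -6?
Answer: 8521544706/22174049 ≈ 384.30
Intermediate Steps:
W(O, H) = -O/6 + 2*H/3 (W(O, H) = (H*(-4) + O)/(-6) = (-4*H + O)*(-⅙) = (O - 4*H)*(-⅙) = -O/6 + 2*H/3)
37967/(-47 + 35*W(-5, 5)) + 5640/37393 = 37967/(-47 + 35*(-⅙*(-5) + (⅔)*5)) + 5640/37393 = 37967/(-47 + 35*(⅚ + 10/3)) + 5640*(1/37393) = 37967/(-47 + 35*(25/6)) + 5640/37393 = 37967/(-47 + 875/6) + 5640/37393 = 37967/(593/6) + 5640/37393 = 37967*(6/593) + 5640/37393 = 227802/593 + 5640/37393 = 8521544706/22174049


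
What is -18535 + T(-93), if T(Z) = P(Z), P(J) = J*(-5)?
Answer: -18070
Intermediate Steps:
P(J) = -5*J
T(Z) = -5*Z
-18535 + T(-93) = -18535 - 5*(-93) = -18535 + 465 = -18070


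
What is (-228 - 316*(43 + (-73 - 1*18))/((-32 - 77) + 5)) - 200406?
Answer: -2610138/13 ≈ -2.0078e+5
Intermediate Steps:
(-228 - 316*(43 + (-73 - 1*18))/((-32 - 77) + 5)) - 200406 = (-228 - 316*(43 + (-73 - 18))/(-109 + 5)) - 200406 = (-228 - 316*(43 - 91)/(-104)) - 200406 = (-228 - (-15168)*(-1)/104) - 200406 = (-228 - 316*6/13) - 200406 = (-228 - 1896/13) - 200406 = -4860/13 - 200406 = -2610138/13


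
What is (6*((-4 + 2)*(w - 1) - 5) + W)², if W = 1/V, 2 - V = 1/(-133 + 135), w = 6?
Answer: 71824/9 ≈ 7980.4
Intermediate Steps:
V = 3/2 (V = 2 - 1/(-133 + 135) = 2 - 1/2 = 2 - 1*½ = 2 - ½ = 3/2 ≈ 1.5000)
W = ⅔ (W = 1/(3/2) = ⅔ ≈ 0.66667)
(6*((-4 + 2)*(w - 1) - 5) + W)² = (6*((-4 + 2)*(6 - 1) - 5) + ⅔)² = (6*(-2*5 - 5) + ⅔)² = (6*(-10 - 5) + ⅔)² = (6*(-15) + ⅔)² = (-90 + ⅔)² = (-268/3)² = 71824/9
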